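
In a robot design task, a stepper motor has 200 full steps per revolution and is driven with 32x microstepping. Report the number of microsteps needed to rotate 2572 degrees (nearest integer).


step_size = 360/(200*32) = 360/6400 = 0.056250 deg
n = 2572/(360/6400) = 2572*6400/360 = 45724.4444 -> 45724

45724 steps


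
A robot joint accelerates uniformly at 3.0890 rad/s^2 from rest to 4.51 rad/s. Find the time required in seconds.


t = delta_omega / alpha = 4.51 / 3.0890 = 1.4600

1.4600 s


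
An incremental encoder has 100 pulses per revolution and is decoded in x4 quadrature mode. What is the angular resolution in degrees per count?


resolution = 360 / (PPR * 4) = 360 / 400 = 0.9000

0.9000 degrees


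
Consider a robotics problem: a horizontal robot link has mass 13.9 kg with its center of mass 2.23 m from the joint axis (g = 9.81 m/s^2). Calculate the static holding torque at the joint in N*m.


tau = m*g*L = 13.9 * 9.81 * 2.23 = 304.0806

304.0806 N*m


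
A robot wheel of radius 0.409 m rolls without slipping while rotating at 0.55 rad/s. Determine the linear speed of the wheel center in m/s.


v = omega * r = 0.55 * 0.409 = 0.2250

0.2250 m/s


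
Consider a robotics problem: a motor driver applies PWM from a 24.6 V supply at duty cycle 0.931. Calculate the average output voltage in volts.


V_avg = V_supply * D = 24.6*0.931 = 22.9026

22.9026 V


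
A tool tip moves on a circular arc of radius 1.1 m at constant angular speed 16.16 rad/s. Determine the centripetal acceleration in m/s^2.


a_c = omega^2 * r = 16.16^2 * 1.1 = 287.2602

287.2602 m/s^2


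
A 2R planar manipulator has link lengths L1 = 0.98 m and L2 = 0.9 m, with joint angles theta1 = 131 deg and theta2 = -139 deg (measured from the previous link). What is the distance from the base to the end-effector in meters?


x = L1*cos(th1) + L2*cos(th1+th2) = 0.248303
y = L1*sin(th1) + L2*sin(th1+th2) = 0.614360
d = sqrt(x^2 + y^2) = sqrt(0.061654 + 0.377438) = 0.6626

0.6626 m


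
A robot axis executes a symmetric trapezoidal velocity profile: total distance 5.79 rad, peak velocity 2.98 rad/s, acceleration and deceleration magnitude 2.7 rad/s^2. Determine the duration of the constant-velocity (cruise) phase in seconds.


t_acc = v/a = 1.103704 s, d_acc = v^2/(2a) = 1.644519 rad each
d_cruise = 5.79 - 2*1.644519 = 2.500962 rad
t_cruise = d_cruise/v = 2.500962/2.98 = 0.8392

0.8392 s


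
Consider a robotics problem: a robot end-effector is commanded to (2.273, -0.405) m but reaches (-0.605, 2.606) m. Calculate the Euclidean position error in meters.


dx = -0.605 - (2.273) = -2.8780, dy = 2.606 - (-0.405) = 3.0110
err = sqrt(8.282884 + 9.066121) = 4.1652

4.1652 m


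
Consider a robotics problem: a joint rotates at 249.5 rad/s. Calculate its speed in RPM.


RPM = 249.5 * 60/(2*pi) = 2382.5495

2382.5495 RPM


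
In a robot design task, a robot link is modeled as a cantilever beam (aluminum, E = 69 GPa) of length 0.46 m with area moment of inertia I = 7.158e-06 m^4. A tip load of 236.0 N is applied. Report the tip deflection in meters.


delta = F*L^3/(3*E*I) = 236.0*0.46^3/(3*6.900e+10*7.158e-06)
      = 22.971296/1481706 = 1.5503e-05

1.5503e-05 m


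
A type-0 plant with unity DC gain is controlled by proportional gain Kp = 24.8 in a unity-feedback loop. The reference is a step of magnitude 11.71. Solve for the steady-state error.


e_ss = R/(1 + Kp) = 11.71/(1 + 24.8) = 11.71/25.8000 = 0.4539

0.4539


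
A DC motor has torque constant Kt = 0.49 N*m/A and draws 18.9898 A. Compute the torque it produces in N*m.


tau = Kt * I = 0.49*18.9898 = 9.3050

9.3050 N*m


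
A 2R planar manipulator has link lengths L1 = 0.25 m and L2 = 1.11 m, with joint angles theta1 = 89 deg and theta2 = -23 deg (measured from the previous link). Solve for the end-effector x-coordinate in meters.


x = L1*cos(th1) + L2*cos(th1+th2) = 0.25*cos(89 deg) + 1.11*cos(66 deg) = 0.4558

0.4558 m


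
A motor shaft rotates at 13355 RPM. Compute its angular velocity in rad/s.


omega = 13355 * 2*pi/60 = 1398.5323

1398.5323 rad/s


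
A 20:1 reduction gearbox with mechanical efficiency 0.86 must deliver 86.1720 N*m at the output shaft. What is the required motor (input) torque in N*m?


tau_in = tau_out / (N * eta) = 86.1720 / (20 * 0.86) = 5.0100

5.0100 N*m


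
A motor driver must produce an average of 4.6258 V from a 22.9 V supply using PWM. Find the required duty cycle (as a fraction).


D = V_avg/V_supply = 4.6258/22.9 = 0.2020

0.2020


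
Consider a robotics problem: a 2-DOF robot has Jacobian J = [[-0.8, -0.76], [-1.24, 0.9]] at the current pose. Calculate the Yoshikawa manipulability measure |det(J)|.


det(J) = -0.8*0.9 - (-0.76)*(-1.24) = -1.6624
|det(J)| = 1.6624

1.6624


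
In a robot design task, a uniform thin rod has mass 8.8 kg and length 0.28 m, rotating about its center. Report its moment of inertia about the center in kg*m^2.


I = (1/12)*m*L^2 = (1/12)*8.8*0.28^2 = 0.0575

0.0575 kg*m^2


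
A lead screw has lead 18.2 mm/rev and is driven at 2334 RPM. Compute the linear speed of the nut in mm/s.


v = lead * (RPM/60) = 18.2*2334/60 = 707.9800

707.9800 mm/s


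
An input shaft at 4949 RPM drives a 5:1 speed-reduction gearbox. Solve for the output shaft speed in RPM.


omega_out = omega_in / N = 4949 / 5 = 989.8000

989.8000 RPM


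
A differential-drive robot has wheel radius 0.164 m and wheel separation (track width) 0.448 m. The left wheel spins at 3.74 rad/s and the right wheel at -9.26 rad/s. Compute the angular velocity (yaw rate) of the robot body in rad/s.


omega = r*(wR - wL)/L = 0.164*(-9.26 - (3.74))/0.448 = -4.7589

-4.7589 rad/s


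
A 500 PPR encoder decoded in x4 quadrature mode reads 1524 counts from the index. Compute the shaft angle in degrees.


angle = counts * 360 / (PPR*4) = 1524 * 360 / 2000 = 274.3200

274.3200 degrees


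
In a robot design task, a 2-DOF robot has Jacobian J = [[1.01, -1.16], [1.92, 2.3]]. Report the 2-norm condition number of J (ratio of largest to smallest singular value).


JJ^T eigenvalues: trace(JJ^T) = 11.3421, det(JJ^T) = det(J)^2 = 20.70432004
s_max^2 = (11.3421 + sqrt(45.82595225))/2 = 9.05579343
s_min^2 = (11.3421 - sqrt(45.82595225))/2 = 2.28630657
kappa = s_max/s_min = sqrt(9.05579343/2.28630657) = 1.9902

1.9902


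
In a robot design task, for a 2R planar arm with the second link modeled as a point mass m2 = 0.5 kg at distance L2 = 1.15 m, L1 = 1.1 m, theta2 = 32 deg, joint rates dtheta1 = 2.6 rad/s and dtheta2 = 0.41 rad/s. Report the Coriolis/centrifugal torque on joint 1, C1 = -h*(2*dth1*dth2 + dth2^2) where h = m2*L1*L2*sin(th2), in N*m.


h = m2*L1*L2*sin(th2) = 0.5*1.1*1.15*sin(32 deg) = 0.335174
C1 = -h*(2*2.6*0.41 + 0.41^2) = -0.335174*2.3001 = -0.7709

-0.7709 N*m


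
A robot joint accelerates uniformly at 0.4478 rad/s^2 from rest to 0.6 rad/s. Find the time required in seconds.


t = delta_omega / alpha = 0.6 / 0.4478 = 1.3399

1.3399 s


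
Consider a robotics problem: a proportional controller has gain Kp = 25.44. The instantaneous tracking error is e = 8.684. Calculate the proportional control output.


u_P = Kp * e = 25.44 * 8.684 = 220.9210

220.9210


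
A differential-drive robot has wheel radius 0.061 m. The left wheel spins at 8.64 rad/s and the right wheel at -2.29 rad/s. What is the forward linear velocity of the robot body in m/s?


v = r*(wR + wL)/2 = 0.061*(-2.29 + 8.64)/2 = 0.1937

0.1937 m/s


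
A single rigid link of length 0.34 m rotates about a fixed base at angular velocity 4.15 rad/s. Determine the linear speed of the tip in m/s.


v = L*omega = 0.34 * 4.15 = 1.4110

1.4110 m/s


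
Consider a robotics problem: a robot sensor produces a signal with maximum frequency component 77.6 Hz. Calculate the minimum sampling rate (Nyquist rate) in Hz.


f_s,min = 2*f_max = 2*77.6 = 155.2000

155.2000 Hz


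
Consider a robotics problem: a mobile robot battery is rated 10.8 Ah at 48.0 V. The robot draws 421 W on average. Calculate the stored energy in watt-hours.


E = capacity * V = 10.8*48.0 = 518.4000

518.4000 Wh


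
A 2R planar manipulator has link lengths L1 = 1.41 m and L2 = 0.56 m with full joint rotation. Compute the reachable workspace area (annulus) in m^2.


r_max = L1 + L2 = 1.9700, r_min = |L1 - L2| = 0.8500
A = pi*(r_max^2 - r_min^2) = pi*(3.8809 - 0.7225) = 9.9224

9.9224 m^2


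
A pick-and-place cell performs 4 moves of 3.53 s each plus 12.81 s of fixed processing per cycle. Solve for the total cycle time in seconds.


T = 4*3.53 + 12.81 = 26.9300

26.9300 s


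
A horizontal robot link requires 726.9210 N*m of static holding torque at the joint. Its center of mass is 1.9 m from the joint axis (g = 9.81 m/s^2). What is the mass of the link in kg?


m = tau / (g*L) = 726.9210 / (9.81 * 1.9) = 39.0000

39.0000 kg


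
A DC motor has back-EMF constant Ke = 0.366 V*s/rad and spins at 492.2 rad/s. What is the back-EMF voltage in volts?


V_emf = Ke * omega = 0.366*492.2 = 180.1452

180.1452 V


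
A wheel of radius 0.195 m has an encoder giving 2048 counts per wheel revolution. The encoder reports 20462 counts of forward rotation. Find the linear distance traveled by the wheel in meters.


revs = 20462/2048 = 9.991211
d = revs * 2*pi*r = 9.991211 * 2*pi*0.195 = 12.2414

12.2414 m


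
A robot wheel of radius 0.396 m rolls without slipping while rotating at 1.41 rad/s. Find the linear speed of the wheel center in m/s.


v = omega * r = 1.41 * 0.396 = 0.5584

0.5584 m/s


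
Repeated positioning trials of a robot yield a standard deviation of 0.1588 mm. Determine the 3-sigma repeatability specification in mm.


repeatability = 3*sigma = 3*0.1588 = 0.4764

0.4764 mm


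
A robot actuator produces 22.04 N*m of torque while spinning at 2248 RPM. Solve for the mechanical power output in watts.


omega = 2248 * 2*pi/60 = 235.410010 rad/s
P = tau * omega = 22.04 * 235.410010 = 5188.4366

5188.4366 W


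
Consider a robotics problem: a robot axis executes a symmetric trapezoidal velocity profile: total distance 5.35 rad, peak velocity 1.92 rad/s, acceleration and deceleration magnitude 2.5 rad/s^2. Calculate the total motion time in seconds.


t_acc = v/a = 1.92/2.5 = 0.768000 s
d_acc = v^2/(2a) = 0.737280 rad (each ramp)
d_cruise = 5.35 - 2*0.737280 = 3.875440 rad
t_cruise = 3.875440/1.92 = 2.018458 s
t_total = 2*0.768000 + 2.018458 = 3.5545

3.5545 s


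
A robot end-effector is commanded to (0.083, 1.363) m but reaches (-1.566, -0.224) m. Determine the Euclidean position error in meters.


dx = -1.566 - (0.083) = -1.6490, dy = -0.224 - (1.363) = -1.5870
err = sqrt(2.719201 + 2.518569) = 2.2886

2.2886 m


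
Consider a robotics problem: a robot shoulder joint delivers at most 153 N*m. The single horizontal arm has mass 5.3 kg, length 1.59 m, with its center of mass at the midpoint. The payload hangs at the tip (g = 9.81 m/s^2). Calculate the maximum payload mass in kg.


tau_arm = m_arm*g*(L/2) = 5.3*9.81*1.59/2 = 41.3344 N*m
tau_payload = tau_max - tau_arm = 153 - 41.3344 = 111.6656
m_payload = tau_payload / (g*L) = 111.6656 / (9.81*1.59) = 7.1590

7.1590 kg


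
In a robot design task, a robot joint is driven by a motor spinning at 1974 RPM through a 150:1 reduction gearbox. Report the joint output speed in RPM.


omega_joint = omega_motor / N = 1974 / 150 = 13.1600

13.1600 RPM


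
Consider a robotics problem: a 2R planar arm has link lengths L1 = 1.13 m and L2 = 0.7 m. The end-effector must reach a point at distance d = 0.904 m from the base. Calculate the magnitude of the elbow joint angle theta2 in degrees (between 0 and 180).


cos(th2) = (d^2 - L1^2 - L2^2)/(2*L1*L2) = (0.904^2 - 1.13^2 - 0.7^2)/(2*1.13*0.7) = -0.60030594
th2 = acos(-0.60030594) = 126.8918 deg

126.8918 degrees


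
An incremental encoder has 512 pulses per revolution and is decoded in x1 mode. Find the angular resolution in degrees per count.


resolution = 360 / (PPR * 1) = 360 / 512 = 0.7031

0.7031 degrees


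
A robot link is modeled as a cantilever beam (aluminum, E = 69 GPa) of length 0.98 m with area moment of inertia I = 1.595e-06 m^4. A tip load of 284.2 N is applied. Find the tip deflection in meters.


delta = F*L^3/(3*E*I) = 284.2*0.98^3/(3*6.900e+10*1.595e-06)
      = 267.4867664/330165 = 8.1016e-04

8.1016e-04 m


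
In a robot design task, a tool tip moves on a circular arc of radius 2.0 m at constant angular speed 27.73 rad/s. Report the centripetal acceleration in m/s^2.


a_c = omega^2 * r = 27.73^2 * 2.0 = 1537.9058

1537.9058 m/s^2


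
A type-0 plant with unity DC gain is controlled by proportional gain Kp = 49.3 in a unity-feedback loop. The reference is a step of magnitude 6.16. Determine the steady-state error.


e_ss = R/(1 + Kp) = 6.16/(1 + 49.3) = 6.16/50.3000 = 0.1225

0.1225


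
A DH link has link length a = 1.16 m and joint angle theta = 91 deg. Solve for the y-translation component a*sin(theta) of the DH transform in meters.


a*sin(theta) = 1.16*sin(91 deg) = 1.1598

1.1598 m


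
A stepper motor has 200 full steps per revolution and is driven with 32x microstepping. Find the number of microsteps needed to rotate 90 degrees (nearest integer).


step_size = 360/(200*32) = 360/6400 = 0.056250 deg
n = 90/(360/6400) = 90*6400/360 = 1600

1600 steps


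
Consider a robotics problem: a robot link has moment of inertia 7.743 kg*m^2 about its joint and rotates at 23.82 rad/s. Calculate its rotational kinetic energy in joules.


KE = (1/2)*I*omega^2 = 0.5*7.743*23.82^2 = 2196.6597

2196.6597 J


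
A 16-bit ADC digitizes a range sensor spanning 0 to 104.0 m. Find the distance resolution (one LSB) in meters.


res = range / 2^n = 104.0/2^16 = 104.0/65536 = 0.0016

0.0016 m


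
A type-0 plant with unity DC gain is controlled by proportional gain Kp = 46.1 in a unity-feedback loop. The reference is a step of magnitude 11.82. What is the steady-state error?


e_ss = R/(1 + Kp) = 11.82/(1 + 46.1) = 11.82/47.1000 = 0.2510

0.2510


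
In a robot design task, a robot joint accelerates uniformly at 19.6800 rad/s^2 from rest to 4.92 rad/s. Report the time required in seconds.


t = delta_omega / alpha = 4.92 / 19.6800 = 0.2500

0.2500 s


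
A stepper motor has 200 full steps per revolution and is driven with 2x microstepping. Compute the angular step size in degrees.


step = 360/(200*2) = 360/400 = 0.9000

0.9000 degrees


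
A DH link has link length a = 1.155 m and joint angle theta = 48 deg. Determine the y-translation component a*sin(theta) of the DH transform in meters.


a*sin(theta) = 1.155*sin(48 deg) = 0.8583

0.8583 m


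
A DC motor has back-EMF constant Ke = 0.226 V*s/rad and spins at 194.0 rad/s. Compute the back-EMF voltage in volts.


V_emf = Ke * omega = 0.226*194.0 = 43.8440

43.8440 V


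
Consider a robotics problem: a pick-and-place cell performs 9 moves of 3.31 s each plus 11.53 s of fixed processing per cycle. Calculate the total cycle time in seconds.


T = 9*3.31 + 11.53 = 41.3200

41.3200 s


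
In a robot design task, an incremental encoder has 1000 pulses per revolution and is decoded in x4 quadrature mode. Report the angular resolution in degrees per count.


resolution = 360 / (PPR * 4) = 360 / 4000 = 0.0900

0.0900 degrees


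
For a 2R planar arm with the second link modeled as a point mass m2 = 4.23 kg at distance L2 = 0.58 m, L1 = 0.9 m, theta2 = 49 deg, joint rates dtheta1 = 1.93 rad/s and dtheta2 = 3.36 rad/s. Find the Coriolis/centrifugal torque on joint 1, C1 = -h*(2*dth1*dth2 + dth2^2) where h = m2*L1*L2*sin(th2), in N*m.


h = m2*L1*L2*sin(th2) = 4.23*0.9*0.58*sin(49 deg) = 1.666444
C1 = -h*(2*1.93*3.36 + 3.36^2) = -1.666444*24.2592 = -40.4266

-40.4266 N*m


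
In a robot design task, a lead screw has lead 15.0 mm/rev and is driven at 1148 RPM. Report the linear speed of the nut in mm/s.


v = lead * (RPM/60) = 15.0*1148/60 = 287.0000

287.0000 mm/s


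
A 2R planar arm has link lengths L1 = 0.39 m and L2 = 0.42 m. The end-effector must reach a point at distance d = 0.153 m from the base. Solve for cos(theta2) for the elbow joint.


cos(th2) = (d^2 - L1^2 - L2^2)/(2*L1*L2) = (0.153^2 - 0.39^2 - 0.42^2)/(2*0.39*0.42) = -0.9313

-0.9313


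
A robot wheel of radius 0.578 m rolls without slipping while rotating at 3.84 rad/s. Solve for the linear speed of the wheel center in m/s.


v = omega * r = 3.84 * 0.578 = 2.2195

2.2195 m/s


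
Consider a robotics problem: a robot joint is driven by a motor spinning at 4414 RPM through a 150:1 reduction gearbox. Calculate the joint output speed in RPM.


omega_joint = omega_motor / N = 4414 / 150 = 29.4267

29.4267 RPM


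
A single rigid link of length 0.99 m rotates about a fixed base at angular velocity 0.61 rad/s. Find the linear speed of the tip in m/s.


v = L*omega = 0.99 * 0.61 = 0.6039

0.6039 m/s


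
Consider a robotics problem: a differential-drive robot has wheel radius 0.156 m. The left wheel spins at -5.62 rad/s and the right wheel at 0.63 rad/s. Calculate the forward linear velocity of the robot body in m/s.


v = r*(wR + wL)/2 = 0.156*(0.63 + -5.62)/2 = -0.3892

-0.3892 m/s


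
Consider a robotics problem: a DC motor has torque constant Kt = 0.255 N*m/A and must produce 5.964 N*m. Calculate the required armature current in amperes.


I = tau / Kt = 5.964/0.255 = 23.3882

23.3882 A


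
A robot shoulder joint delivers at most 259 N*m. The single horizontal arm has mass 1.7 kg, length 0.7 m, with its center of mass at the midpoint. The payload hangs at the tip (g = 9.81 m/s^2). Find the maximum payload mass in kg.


tau_arm = m_arm*g*(L/2) = 1.7*9.81*0.7/2 = 5.8369 N*m
tau_payload = tau_max - tau_arm = 259 - 5.8369 = 253.1631
m_payload = tau_payload / (g*L) = 253.1631 / (9.81*0.7) = 36.8666

36.8666 kg


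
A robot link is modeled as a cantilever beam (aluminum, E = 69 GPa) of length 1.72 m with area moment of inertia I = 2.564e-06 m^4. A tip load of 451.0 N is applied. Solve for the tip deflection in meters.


delta = F*L^3/(3*E*I) = 451.0*1.72^3/(3*6.900e+10*2.564e-06)
      = 2294.890048/530748 = 0.0043

0.0043 m


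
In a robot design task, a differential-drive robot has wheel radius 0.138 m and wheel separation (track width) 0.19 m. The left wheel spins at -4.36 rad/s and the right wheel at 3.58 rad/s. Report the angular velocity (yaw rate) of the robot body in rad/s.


omega = r*(wR - wL)/L = 0.138*(3.58 - (-4.36))/0.19 = 5.7669

5.7669 rad/s


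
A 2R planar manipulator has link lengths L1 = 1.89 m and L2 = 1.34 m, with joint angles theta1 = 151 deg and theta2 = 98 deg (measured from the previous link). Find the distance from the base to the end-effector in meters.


x = L1*cos(th1) + L2*cos(th1+th2) = -2.133244
y = L1*sin(th1) + L2*sin(th1+th2) = -0.334708
d = sqrt(x^2 + y^2) = sqrt(4.550730 + 0.112029) = 2.1593

2.1593 m


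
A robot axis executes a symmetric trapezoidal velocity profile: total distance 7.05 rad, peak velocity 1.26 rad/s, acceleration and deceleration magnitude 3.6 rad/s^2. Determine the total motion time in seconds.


t_acc = v/a = 1.26/3.6 = 0.350000 s
d_acc = v^2/(2a) = 0.220500 rad (each ramp)
d_cruise = 7.05 - 2*0.220500 = 6.609000 rad
t_cruise = 6.609000/1.26 = 5.245238 s
t_total = 2*0.350000 + 5.245238 = 5.9452

5.9452 s


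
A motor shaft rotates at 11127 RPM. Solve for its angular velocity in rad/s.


omega = 11127 * 2*pi/60 = 1165.2167

1165.2167 rad/s


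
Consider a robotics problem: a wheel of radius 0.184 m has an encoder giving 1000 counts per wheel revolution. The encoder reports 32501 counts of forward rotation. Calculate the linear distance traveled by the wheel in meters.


revs = 32501/1000 = 32.501000
d = revs * 2*pi*r = 32.501000 * 2*pi*0.184 = 37.5746

37.5746 m


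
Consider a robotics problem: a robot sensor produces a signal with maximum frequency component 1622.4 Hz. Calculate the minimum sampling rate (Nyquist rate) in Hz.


f_s,min = 2*f_max = 2*1622.4 = 3244.8000

3244.8000 Hz


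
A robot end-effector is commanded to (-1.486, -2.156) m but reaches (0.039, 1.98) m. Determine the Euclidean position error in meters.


dx = 0.039 - (-1.486) = 1.5250, dy = 1.98 - (-2.156) = 4.1360
err = sqrt(2.325625 + 17.106496) = 4.4082

4.4082 m


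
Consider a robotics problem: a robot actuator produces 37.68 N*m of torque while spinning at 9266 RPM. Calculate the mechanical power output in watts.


omega = 9266 * 2*pi/60 = 970.333251 rad/s
P = tau * omega = 37.68 * 970.333251 = 36562.1569

36562.1569 W


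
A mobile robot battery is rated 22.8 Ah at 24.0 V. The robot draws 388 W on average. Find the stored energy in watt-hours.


E = capacity * V = 22.8*24.0 = 547.2000

547.2000 Wh


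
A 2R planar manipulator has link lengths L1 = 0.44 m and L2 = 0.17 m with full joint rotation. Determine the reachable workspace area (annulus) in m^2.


r_max = L1 + L2 = 0.6100, r_min = |L1 - L2| = 0.2700
A = pi*(r_max^2 - r_min^2) = pi*(0.3721 - 0.0729) = 0.9400

0.9400 m^2


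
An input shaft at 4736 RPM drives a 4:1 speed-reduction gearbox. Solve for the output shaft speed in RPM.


omega_out = omega_in / N = 4736 / 4 = 1184.0000

1184.0000 RPM


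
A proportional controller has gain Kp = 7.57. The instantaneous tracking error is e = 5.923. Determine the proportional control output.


u_P = Kp * e = 7.57 * 5.923 = 44.8371

44.8371


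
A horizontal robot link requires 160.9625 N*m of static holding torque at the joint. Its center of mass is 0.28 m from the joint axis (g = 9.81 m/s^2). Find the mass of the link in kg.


m = tau / (g*L) = 160.9625 / (9.81 * 0.28) = 58.6000

58.6000 kg


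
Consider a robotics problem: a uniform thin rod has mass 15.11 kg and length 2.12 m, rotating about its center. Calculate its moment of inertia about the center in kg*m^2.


I = (1/12)*m*L^2 = (1/12)*15.11*2.12^2 = 5.6592

5.6592 kg*m^2


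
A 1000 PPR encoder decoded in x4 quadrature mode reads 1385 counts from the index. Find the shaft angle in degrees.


angle = counts * 360 / (PPR*4) = 1385 * 360 / 4000 = 124.6500

124.6500 degrees


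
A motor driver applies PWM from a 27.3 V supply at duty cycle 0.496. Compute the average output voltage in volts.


V_avg = V_supply * D = 27.3*0.496 = 13.5408

13.5408 V


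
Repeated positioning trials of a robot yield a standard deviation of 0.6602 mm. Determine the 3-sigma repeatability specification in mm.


repeatability = 3*sigma = 3*0.6602 = 1.9806

1.9806 mm


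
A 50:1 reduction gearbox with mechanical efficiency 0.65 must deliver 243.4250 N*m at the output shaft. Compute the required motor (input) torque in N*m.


tau_in = tau_out / (N * eta) = 243.4250 / (50 * 0.65) = 7.4900

7.4900 N*m


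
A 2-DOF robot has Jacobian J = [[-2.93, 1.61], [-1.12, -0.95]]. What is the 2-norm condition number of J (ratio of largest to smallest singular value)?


JJ^T eigenvalues: trace(JJ^T) = 13.3339, det(JJ^T) = det(J)^2 = 21.03781689
s_max^2 = (13.3339 + sqrt(93.64162165))/2 = 11.50538006
s_min^2 = (13.3339 - sqrt(93.64162165))/2 = 1.82851994
kappa = s_max/s_min = sqrt(11.50538006/1.82851994) = 2.5084

2.5084


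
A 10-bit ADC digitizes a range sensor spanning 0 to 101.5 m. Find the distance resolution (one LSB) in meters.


res = range / 2^n = 101.5/2^10 = 101.5/1024 = 0.0991

0.0991 m


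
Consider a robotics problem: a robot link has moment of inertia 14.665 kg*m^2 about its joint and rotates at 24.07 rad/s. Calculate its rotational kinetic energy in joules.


KE = (1/2)*I*omega^2 = 0.5*14.665*24.07^2 = 4248.1931

4248.1931 J


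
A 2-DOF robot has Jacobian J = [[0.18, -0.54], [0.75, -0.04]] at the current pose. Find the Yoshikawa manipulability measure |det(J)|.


det(J) = 0.18*-0.04 - (-0.54)*(0.75) = 0.3978
|det(J)| = 0.3978

0.3978


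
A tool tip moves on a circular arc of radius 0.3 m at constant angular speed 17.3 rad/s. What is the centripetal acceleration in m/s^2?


a_c = omega^2 * r = 17.3^2 * 0.3 = 89.7870

89.7870 m/s^2


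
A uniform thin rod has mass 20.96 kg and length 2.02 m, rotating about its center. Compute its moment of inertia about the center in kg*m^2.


I = (1/12)*m*L^2 = (1/12)*20.96*2.02^2 = 7.1271

7.1271 kg*m^2


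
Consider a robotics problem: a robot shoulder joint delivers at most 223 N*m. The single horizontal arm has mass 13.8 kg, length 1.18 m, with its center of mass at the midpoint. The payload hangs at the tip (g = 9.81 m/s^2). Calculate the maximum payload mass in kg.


tau_arm = m_arm*g*(L/2) = 13.8*9.81*1.18/2 = 79.8730 N*m
tau_payload = tau_max - tau_arm = 223 - 79.8730 = 143.1270
m_payload = tau_payload / (g*L) = 143.1270 / (9.81*1.18) = 12.3643

12.3643 kg


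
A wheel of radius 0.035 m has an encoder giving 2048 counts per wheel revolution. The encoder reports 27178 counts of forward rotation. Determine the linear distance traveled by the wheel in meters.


revs = 27178/2048 = 13.270508
d = revs * 2*pi*r = 13.270508 * 2*pi*0.035 = 2.9183

2.9183 m


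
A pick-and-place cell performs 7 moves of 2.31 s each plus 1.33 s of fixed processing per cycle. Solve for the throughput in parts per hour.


T_cycle = 7*2.31 + 1.33 = 17.5000 s
rate = 3600/T = 205.7143

205.7143 parts/hour


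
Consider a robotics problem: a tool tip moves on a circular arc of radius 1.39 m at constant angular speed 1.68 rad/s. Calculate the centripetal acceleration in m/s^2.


a_c = omega^2 * r = 1.68^2 * 1.39 = 3.9231

3.9231 m/s^2


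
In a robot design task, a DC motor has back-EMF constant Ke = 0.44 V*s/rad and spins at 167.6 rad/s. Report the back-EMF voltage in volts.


V_emf = Ke * omega = 0.44*167.6 = 73.7440

73.7440 V


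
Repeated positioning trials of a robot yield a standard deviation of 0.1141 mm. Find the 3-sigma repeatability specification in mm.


repeatability = 3*sigma = 3*0.1141 = 0.3423

0.3423 mm


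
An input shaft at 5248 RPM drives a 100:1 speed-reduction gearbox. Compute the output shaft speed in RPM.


omega_out = omega_in / N = 5248 / 100 = 52.4800

52.4800 RPM


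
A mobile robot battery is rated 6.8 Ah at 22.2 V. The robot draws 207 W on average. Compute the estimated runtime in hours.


E = 6.8*22.2 = 150.9600 Wh
t = E/P = 150.9600/207 = 0.7293

0.7293 hours


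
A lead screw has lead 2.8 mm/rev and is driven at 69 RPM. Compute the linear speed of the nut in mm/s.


v = lead * (RPM/60) = 2.8*69/60 = 3.2200

3.2200 mm/s


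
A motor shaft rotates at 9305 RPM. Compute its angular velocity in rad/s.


omega = 9305 * 2*pi/60 = 974.4173

974.4173 rad/s


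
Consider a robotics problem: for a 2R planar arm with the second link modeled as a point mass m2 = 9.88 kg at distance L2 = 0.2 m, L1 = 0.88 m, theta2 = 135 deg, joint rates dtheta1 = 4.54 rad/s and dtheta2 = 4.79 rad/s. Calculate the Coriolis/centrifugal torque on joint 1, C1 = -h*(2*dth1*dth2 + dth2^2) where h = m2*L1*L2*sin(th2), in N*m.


h = m2*L1*L2*sin(th2) = 9.88*0.88*0.2*sin(135 deg) = 1.229574
C1 = -h*(2*4.54*4.79 + 4.79^2) = -1.229574*66.4373 = -81.6896

-81.6896 N*m


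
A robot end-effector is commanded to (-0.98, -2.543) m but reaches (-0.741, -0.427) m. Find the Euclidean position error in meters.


dx = -0.741 - (-0.98) = 0.2390, dy = -0.427 - (-2.543) = 2.1160
err = sqrt(0.057121 + 4.477456) = 2.1295

2.1295 m


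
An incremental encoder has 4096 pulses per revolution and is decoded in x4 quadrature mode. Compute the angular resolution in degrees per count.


resolution = 360 / (PPR * 4) = 360 / 16384 = 0.0220

0.0220 degrees


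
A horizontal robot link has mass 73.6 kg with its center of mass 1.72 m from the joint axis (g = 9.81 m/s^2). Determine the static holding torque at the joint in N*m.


tau = m*g*L = 73.6 * 9.81 * 1.72 = 1241.8675

1241.8675 N*m


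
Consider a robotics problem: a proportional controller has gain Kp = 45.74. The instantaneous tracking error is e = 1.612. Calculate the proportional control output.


u_P = Kp * e = 45.74 * 1.612 = 73.7329

73.7329


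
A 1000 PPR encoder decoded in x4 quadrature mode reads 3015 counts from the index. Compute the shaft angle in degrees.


angle = counts * 360 / (PPR*4) = 3015 * 360 / 4000 = 271.3500

271.3500 degrees


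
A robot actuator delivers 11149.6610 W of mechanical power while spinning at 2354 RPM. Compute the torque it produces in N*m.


omega = 2354 * 2*pi/60 = 246.510304 rad/s
tau = P / omega = 11149.6610 / 246.510304 = 45.2300

45.2300 N*m


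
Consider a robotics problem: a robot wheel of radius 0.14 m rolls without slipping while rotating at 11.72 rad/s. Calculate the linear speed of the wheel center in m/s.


v = omega * r = 11.72 * 0.14 = 1.6408

1.6408 m/s


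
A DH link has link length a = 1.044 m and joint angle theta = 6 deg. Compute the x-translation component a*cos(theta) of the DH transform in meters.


a*cos(theta) = 1.044*cos(6 deg) = 1.0383

1.0383 m


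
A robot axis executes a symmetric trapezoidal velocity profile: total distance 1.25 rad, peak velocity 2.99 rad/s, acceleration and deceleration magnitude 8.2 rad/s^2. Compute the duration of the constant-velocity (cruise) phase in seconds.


t_acc = v/a = 0.364634 s, d_acc = v^2/(2a) = 0.545128 rad each
d_cruise = 1.25 - 2*0.545128 = 0.159744 rad
t_cruise = d_cruise/v = 0.159744/2.99 = 0.0534

0.0534 s


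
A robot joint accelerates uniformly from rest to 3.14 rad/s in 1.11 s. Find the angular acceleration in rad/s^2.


alpha = delta_omega / t = 3.14 / 1.11 = 2.8288

2.8288 rad/s^2


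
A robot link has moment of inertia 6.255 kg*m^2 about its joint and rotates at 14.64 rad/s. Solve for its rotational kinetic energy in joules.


KE = (1/2)*I*omega^2 = 0.5*6.255*14.64^2 = 670.3158

670.3158 J


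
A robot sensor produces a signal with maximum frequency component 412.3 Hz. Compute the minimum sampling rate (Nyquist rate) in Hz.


f_s,min = 2*f_max = 2*412.3 = 824.6000

824.6000 Hz


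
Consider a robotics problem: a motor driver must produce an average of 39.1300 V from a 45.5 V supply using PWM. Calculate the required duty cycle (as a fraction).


D = V_avg/V_supply = 39.1300/45.5 = 0.8600

0.8600


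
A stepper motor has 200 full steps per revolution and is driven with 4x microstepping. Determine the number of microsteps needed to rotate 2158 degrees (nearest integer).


step_size = 360/(200*4) = 360/800 = 0.450000 deg
n = 2158/(360/800) = 2158*800/360 = 4795.5556 -> 4796

4796 steps


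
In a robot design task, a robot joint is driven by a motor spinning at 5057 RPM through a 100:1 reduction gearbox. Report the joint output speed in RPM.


omega_joint = omega_motor / N = 5057 / 100 = 50.5700

50.5700 RPM


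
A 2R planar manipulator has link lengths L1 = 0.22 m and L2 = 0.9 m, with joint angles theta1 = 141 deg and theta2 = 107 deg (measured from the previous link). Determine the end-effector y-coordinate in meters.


y = L1*sin(th1) + L2*sin(th1+th2) = 0.22*sin(141 deg) + 0.9*sin(248 deg) = -0.6960

-0.6960 m


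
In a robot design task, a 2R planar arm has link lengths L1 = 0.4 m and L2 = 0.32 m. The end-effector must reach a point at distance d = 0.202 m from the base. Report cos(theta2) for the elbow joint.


cos(th2) = (d^2 - L1^2 - L2^2)/(2*L1*L2) = (0.202^2 - 0.4^2 - 0.32^2)/(2*0.4*0.32) = -0.8656

-0.8656


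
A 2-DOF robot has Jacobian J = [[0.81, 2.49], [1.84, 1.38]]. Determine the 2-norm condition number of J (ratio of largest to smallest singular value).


JJ^T eigenvalues: trace(JJ^T) = 12.1462, det(JJ^T) = det(J)^2 = 11.99791044
s_max^2 = (12.1462 + sqrt(99.53853268))/2 = 11.06154998
s_min^2 = (12.1462 - sqrt(99.53853268))/2 = 1.08465002
kappa = s_max/s_min = sqrt(11.06154998/1.08465002) = 3.1935

3.1935


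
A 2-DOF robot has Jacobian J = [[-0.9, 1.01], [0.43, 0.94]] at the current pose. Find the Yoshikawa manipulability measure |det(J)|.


det(J) = -0.9*0.94 - (1.01)*(0.43) = -1.2803
|det(J)| = 1.2803

1.2803


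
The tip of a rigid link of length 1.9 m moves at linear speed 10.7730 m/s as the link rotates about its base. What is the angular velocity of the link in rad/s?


omega = v / L = 10.7730 / 1.9 = 5.6700

5.6700 rad/s


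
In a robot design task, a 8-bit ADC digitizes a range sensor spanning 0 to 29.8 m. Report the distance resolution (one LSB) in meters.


res = range / 2^n = 29.8/2^8 = 29.8/256 = 0.1164

0.1164 m


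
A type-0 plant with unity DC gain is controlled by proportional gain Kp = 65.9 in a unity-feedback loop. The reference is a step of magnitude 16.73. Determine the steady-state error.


e_ss = R/(1 + Kp) = 16.73/(1 + 65.9) = 16.73/66.9000 = 0.2501

0.2501


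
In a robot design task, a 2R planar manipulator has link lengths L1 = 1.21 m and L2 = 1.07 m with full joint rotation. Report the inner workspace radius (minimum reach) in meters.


r_min = |L1 - L2| = |1.21 - 1.07| = 0.1400

0.1400 m


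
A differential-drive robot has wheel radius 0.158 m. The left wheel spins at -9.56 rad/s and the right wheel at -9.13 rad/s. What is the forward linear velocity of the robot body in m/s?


v = r*(wR + wL)/2 = 0.158*(-9.13 + -9.56)/2 = -1.4765

-1.4765 m/s


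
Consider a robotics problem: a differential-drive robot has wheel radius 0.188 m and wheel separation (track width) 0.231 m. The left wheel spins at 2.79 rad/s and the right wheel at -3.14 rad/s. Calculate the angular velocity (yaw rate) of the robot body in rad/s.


omega = r*(wR - wL)/L = 0.188*(-3.14 - (2.79))/0.231 = -4.8261

-4.8261 rad/s


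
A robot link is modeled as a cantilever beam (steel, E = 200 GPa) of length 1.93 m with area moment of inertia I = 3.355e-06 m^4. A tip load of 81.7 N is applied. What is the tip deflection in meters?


delta = F*L^3/(3*E*I) = 81.7*1.93^3/(3*2.000e+11*3.355e-06)
      = 587.3459569/2013000 = 2.9178e-04

2.9178e-04 m


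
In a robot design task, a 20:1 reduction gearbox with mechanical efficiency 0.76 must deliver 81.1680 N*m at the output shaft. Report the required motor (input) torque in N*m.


tau_in = tau_out / (N * eta) = 81.1680 / (20 * 0.76) = 5.3400

5.3400 N*m


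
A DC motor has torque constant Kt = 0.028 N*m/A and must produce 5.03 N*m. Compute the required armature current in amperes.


I = tau / Kt = 5.03/0.028 = 179.6429

179.6429 A


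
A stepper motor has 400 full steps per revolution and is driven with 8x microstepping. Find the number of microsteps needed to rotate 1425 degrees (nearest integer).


step_size = 360/(400*8) = 360/3200 = 0.112500 deg
n = 1425/(360/3200) = 1425*3200/360 = 12666.6667 -> 12667

12667 steps


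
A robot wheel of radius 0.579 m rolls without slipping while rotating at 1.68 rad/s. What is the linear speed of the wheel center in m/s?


v = omega * r = 1.68 * 0.579 = 0.9727

0.9727 m/s


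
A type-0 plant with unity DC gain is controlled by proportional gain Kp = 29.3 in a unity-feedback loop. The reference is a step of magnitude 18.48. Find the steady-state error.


e_ss = R/(1 + Kp) = 18.48/(1 + 29.3) = 18.48/30.3000 = 0.6099

0.6099


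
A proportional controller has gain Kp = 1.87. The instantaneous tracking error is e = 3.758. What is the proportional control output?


u_P = Kp * e = 1.87 * 3.758 = 7.0275

7.0275


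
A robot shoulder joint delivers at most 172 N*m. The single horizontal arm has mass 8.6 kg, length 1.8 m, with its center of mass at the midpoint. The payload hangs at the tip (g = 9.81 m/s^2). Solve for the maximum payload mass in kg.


tau_arm = m_arm*g*(L/2) = 8.6*9.81*1.8/2 = 75.9294 N*m
tau_payload = tau_max - tau_arm = 172 - 75.9294 = 96.0706
m_payload = tau_payload / (g*L) = 96.0706 / (9.81*1.8) = 5.4406

5.4406 kg


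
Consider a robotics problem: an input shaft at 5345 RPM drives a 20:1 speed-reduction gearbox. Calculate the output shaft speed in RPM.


omega_out = omega_in / N = 5345 / 20 = 267.2500

267.2500 RPM


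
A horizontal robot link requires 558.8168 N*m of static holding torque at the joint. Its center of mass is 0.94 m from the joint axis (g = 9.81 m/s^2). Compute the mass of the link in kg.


m = tau / (g*L) = 558.8168 / (9.81 * 0.94) = 60.6000

60.6000 kg


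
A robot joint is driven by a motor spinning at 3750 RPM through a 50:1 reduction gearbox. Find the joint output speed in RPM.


omega_joint = omega_motor / N = 3750 / 50 = 75.0000

75.0000 RPM


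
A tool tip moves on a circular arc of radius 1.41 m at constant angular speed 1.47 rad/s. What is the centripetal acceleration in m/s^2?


a_c = omega^2 * r = 1.47^2 * 1.41 = 3.0469

3.0469 m/s^2


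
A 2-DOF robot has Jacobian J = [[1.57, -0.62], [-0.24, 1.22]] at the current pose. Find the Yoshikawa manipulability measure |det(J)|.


det(J) = 1.57*1.22 - (-0.62)*(-0.24) = 1.7666
|det(J)| = 1.7666

1.7666


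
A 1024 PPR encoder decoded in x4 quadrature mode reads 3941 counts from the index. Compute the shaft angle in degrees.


angle = counts * 360 / (PPR*4) = 3941 * 360 / 4096 = 346.3770

346.3770 degrees


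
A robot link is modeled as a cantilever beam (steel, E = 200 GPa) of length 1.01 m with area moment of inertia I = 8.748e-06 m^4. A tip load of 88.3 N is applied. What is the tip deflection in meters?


delta = F*L^3/(3*E*I) = 88.3*1.01^3/(3*2.000e+11*8.748e-06)
      = 90.9755783/5248800 = 1.7333e-05

1.7333e-05 m


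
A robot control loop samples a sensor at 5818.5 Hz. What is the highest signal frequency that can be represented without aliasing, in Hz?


f_max = f_s/2 = 5818.5/2 = 2909.2500

2909.2500 Hz


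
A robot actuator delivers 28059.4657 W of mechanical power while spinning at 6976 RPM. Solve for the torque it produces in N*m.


omega = 6976 * 2*pi/60 = 730.525012 rad/s
tau = P / omega = 28059.4657 / 730.525012 = 38.4100

38.4100 N*m


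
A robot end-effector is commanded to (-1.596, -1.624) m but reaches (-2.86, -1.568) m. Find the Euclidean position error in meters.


dx = -2.86 - (-1.596) = -1.2640, dy = -1.568 - (-1.624) = 0.0560
err = sqrt(1.597696 + 0.003136) = 1.2652

1.2652 m


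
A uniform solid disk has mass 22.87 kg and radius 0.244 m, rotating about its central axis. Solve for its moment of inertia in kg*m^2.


I = (1/2)*m*R^2 = 0.5*22.87*0.244^2 = 0.6808

0.6808 kg*m^2


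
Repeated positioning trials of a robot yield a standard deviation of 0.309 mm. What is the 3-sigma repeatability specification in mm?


repeatability = 3*sigma = 3*0.309 = 0.9270

0.9270 mm


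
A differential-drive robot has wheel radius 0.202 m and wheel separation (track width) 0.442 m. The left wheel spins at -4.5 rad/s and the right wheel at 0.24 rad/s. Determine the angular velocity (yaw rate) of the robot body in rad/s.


omega = r*(wR - wL)/L = 0.202*(0.24 - (-4.5))/0.442 = 2.1662

2.1662 rad/s


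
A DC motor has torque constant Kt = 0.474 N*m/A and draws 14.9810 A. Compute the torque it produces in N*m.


tau = Kt * I = 0.474*14.9810 = 7.1010

7.1010 N*m


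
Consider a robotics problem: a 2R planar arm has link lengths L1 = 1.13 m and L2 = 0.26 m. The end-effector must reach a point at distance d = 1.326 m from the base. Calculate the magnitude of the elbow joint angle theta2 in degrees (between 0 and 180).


cos(th2) = (d^2 - L1^2 - L2^2)/(2*L1*L2) = (1.326^2 - 1.13^2 - 0.26^2)/(2*1.13*0.26) = 0.70417971
th2 = acos(0.70417971) = 45.2367 deg

45.2367 degrees


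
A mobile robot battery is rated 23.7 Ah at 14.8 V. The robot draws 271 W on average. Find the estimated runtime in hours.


E = 23.7*14.8 = 350.7600 Wh
t = E/P = 350.7600/271 = 1.2943

1.2943 hours


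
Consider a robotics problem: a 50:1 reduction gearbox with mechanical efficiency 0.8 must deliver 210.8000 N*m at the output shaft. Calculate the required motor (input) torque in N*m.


tau_in = tau_out / (N * eta) = 210.8000 / (50 * 0.8) = 5.2700

5.2700 N*m
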